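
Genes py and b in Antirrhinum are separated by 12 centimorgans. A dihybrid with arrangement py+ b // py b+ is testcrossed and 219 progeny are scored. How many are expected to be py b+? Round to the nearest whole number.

96

A map distance of 12 centimorgans corresponds to a recombination frequency of 0.120.
The F1 is py+ b / py b+, so py b+ is a parental gamete class with expected frequency (1 − r)/2 = 0.880/2 = 0.4400.
Expected number = 0.4400 × 219 = 96.36 ≈ 96.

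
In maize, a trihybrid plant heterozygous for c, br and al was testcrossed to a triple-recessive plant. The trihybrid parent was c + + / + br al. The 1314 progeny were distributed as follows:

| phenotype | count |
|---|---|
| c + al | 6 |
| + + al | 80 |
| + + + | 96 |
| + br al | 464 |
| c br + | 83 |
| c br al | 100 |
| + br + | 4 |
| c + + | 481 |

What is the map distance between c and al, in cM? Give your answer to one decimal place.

15.7 cM

The two rarest classes, c + al and + br +, are the double crossovers. Comparing them with the parentals, only the al allele has switched, so al is the middle locus and the order is br – al – c.
Crossovers in the al–c interval produce the single-crossover classes + + + and c br al (96 + 100 = 196) plus the double crossovers (10).
RF(al–c) = (196 + 10) / 1314 = 206/1314 = 0.1568 → 15.7 cM.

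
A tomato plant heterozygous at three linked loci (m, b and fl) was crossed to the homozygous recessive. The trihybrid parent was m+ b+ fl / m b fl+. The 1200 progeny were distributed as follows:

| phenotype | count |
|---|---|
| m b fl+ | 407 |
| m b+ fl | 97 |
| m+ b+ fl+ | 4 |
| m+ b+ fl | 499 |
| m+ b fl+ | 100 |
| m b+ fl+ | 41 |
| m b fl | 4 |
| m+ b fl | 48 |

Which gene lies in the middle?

The two rarest classes, m+ b+ fl+ and m b fl, are the double crossovers. Comparing them with the parentals, only the fl allele has switched, so fl is the middle locus and the order is m – fl – b.

fl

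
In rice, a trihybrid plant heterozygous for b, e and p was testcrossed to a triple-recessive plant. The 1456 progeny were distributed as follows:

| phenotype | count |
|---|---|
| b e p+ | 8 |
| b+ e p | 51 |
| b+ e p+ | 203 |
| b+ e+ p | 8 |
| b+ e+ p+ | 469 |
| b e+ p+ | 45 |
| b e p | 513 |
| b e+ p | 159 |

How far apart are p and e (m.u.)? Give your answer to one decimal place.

The two most frequent reciprocal classes, b+ e+ p+ and b e p, are the parental types, so the F1 was b+ e+ p+ / b e p.
The two rarest classes, b+ e+ p and b e p+, are the double crossovers. Comparing them with the parentals, only the p allele has switched, so p is the middle locus and the order is b – p – e.
Crossovers in the p–e interval produce the single-crossover classes b+ e p+ and b e+ p (203 + 159 = 362) plus the double crossovers (16).
RF(p–e) = (362 + 16) / 1456 = 378/1456 = 0.2596 → 26.0 m.u.

26.0 m.u.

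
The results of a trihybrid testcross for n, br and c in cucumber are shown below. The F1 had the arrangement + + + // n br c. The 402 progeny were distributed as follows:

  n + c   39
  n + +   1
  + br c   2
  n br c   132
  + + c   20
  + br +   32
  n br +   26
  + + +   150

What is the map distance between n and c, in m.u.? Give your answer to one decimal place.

The two rarest classes, n + + and + br c, are the double crossovers. Comparing them with the parentals, only the n allele has switched, so n is the middle locus and the order is br – n – c.
Crossovers in the n–c interval produce the single-crossover classes + + c and n br + (20 + 26 = 46) plus the double crossovers (3).
RF(n–c) = (46 + 3) / 402 = 49/402 = 0.1219 → 12.2 m.u.

12.2 m.u.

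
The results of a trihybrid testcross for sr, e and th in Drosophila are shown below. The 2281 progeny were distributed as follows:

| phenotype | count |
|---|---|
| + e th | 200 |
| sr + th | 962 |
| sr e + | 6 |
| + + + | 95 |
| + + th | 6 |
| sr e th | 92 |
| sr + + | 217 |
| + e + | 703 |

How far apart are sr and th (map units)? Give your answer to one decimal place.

18.8 map units

The two most frequent reciprocal classes, + e + and sr + th, are the parental types, so the F1 was + e + / sr + th.
The two rarest classes, sr e + and + + th, are the double crossovers. Comparing them with the parentals, only the sr allele has switched, so sr is the middle locus and the order is e – sr – th.
Crossovers in the sr–th interval produce the single-crossover classes + e th and sr + + (200 + 217 = 417) plus the double crossovers (12).
RF(sr–th) = (417 + 12) / 2281 = 429/2281 = 0.1881 → 18.8 map units.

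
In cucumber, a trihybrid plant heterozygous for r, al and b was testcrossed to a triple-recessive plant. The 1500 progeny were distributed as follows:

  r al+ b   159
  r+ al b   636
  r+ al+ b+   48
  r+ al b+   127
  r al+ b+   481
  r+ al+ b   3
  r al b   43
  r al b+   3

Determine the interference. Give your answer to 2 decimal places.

The two most frequent reciprocal classes, r+ al b and r al+ b+, are the parental types, so the F1 was r+ al b / r al+ b+.
The two rarest classes, r+ al+ b and r al b+, are the double crossovers. Comparing them with the parentals, only the al allele has switched, so al is the middle locus and the order is r – al – b.
r–al: (91 + 6)/1500 = 0.0647; al–b: (286 + 6)/1500 = 0.1947.
Expected DCO frequency = 0.0647 × 0.1947 ≈ 0.01260; observed = 6/1500 ≈ 0.00400.
Coefficient of coincidence = 0.00400/0.01260 ≈ 0.32; interference = 1 − 0.32 = 0.68.

0.68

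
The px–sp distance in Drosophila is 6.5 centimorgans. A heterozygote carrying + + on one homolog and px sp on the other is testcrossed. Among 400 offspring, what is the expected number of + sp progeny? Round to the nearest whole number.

A map distance of 6.5 centimorgans corresponds to a recombination frequency of 0.065.
The F1 is + + / px sp, so + sp is a recombinant gamete class with expected frequency r/2 = 0.065/2 = 0.0325.
Expected number = 0.0325 × 400 = 13.00 ≈ 13.

13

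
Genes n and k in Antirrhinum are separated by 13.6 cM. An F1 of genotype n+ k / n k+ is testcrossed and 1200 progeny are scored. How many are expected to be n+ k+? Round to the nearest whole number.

A map distance of 13.6 cM corresponds to a recombination frequency of 0.136.
The F1 is n+ k / n k+, so n+ k+ is a recombinant gamete class with expected frequency r/2 = 0.136/2 = 0.0680.
Expected number = 0.0680 × 1200 = 81.60 ≈ 82.

82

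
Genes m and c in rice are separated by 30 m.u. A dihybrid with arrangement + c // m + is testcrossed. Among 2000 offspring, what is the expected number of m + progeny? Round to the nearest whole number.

A map distance of 30 m.u. corresponds to a recombination frequency of 0.300.
The F1 is + c / m +, so m + is a parental gamete class with expected frequency (1 − r)/2 = 0.700/2 = 0.3500.
Expected number = 0.3500 × 2000 = 700.00 ≈ 700.

700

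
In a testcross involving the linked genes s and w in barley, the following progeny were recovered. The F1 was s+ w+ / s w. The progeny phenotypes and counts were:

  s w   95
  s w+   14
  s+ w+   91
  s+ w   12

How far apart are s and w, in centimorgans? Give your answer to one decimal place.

12.3 centimorgans

The recombinant classes are s+ w and s w+: 12 + 14 = 26.
Recombination frequency = 26/212 = 0.1226 ≈ 12.3%, i.e. 12.3 centimorgans.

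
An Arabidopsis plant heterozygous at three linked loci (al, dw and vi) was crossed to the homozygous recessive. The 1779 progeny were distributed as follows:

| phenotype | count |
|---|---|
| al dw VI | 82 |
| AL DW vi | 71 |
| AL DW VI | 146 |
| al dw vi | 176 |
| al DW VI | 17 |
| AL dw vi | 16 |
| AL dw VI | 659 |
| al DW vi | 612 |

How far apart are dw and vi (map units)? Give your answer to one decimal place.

20.0 map units

The two most frequent reciprocal classes, AL dw VI and al DW vi, are the parental types, so the F1 was AL dw VI / al DW vi.
The two rarest classes, AL dw vi and al DW VI, are the double crossovers. Comparing them with the parentals, only the vi allele has switched, so vi is the middle locus and the order is al – vi – dw.
Crossovers in the vi–dw interval produce the single-crossover classes AL DW VI and al dw vi (146 + 176 = 322) plus the double crossovers (33).
RF(vi–dw) = (322 + 33) / 1779 = 355/1779 = 0.1996 → 20.0 map units.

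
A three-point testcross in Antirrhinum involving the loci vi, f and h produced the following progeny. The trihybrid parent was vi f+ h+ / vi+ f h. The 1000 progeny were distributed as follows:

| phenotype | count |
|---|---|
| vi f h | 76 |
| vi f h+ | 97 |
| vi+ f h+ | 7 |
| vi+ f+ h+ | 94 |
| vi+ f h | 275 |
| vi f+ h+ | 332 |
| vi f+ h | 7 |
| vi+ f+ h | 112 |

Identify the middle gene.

The two rarest classes, vi f+ h and vi+ f h+, are the double crossovers. Comparing them with the parentals, only the h allele has switched, so h is the middle locus and the order is f – h – vi.

h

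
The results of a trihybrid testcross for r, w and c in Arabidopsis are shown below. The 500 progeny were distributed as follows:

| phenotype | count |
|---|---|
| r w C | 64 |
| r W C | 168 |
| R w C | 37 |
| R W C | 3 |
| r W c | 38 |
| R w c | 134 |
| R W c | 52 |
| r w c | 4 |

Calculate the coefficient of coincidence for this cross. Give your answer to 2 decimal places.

0.35

The two most frequent reciprocal classes, R w c and r W C, are the parental types, so the F1 was R w c / r W C.
The two rarest classes, r w c and R W C, are the double crossovers. Comparing them with the parentals, only the r allele has switched, so r is the middle locus and the order is c – r – w.
c–r: (75 + 7)/500 = 0.1640; r–w: (116 + 7)/500 = 0.2460.
Expected DCO frequency = 0.1640 × 0.2460 ≈ 0.04034; observed = 7/500 ≈ 0.01400.
Coefficient of coincidence = 0.01400/0.04034 ≈ 0.35.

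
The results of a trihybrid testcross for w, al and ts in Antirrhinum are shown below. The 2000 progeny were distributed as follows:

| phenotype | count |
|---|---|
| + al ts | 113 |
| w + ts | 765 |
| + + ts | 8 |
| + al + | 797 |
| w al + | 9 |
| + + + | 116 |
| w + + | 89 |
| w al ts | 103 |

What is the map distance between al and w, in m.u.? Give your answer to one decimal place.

The two most frequent reciprocal classes, w + ts and + al +, are the parental types, so the F1 was w + ts / + al +.
The two rarest classes, + + ts and w al +, are the double crossovers. Comparing them with the parentals, only the w allele has switched, so w is the middle locus and the order is ts – w – al.
Crossovers in the w–al interval produce the single-crossover classes w al ts and + + + (103 + 116 = 219) plus the double crossovers (17).
RF(w–al) = (219 + 17) / 2000 = 236/2000 = 0.1180 → 11.8 m.u.

11.8 m.u.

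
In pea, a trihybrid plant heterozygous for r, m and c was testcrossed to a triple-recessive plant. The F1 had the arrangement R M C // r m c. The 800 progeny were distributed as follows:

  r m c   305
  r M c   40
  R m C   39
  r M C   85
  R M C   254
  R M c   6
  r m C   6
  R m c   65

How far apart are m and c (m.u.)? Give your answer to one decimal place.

11.4 m.u.

The two rarest classes, R M c and r m C, are the double crossovers. Comparing them with the parentals, only the c allele has switched, so c is the middle locus and the order is r – c – m.
Crossovers in the c–m interval produce the single-crossover classes R m C and r M c (39 + 40 = 79) plus the double crossovers (12).
RF(c–m) = (79 + 12) / 800 = 91/800 = 0.1138 → 11.4 m.u.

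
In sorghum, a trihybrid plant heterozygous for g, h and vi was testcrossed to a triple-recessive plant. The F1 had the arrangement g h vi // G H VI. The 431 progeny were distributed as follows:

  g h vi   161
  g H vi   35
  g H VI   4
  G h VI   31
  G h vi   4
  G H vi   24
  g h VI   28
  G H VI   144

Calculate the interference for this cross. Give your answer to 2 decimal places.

The two rarest classes, G h vi and g H VI, are the double crossovers. Comparing them with the parentals, only the g allele has switched, so g is the middle locus and the order is vi – g – h.
vi–g: (52 + 8)/431 = 0.1392; g–h: (66 + 8)/431 = 0.1717.
Expected DCO frequency = 0.1392 × 0.1717 ≈ 0.02390; observed = 8/431 ≈ 0.01856.
Coefficient of coincidence = 0.01856/0.02390 ≈ 0.78; interference = 1 − 0.78 = 0.22.

0.22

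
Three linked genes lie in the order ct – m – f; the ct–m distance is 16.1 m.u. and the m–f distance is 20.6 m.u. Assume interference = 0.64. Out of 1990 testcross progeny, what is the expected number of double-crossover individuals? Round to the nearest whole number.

Map distances give recombination frequencies of 0.161 and 0.206 for the two intervals.
With interference 0.64 (so coincidence = 0.36), expected double-crossover frequency = 0.161 × 0.206 × 0.36 = 0.01194.
Expected number = 0.01194 × 1990 = 23.76 ≈ 24.

24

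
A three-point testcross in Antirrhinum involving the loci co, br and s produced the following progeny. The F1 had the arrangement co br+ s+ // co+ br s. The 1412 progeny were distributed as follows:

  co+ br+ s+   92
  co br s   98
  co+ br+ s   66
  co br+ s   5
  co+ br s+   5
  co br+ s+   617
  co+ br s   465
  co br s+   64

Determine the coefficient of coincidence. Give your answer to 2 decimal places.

0.50

The two rarest classes, co br+ s and co+ br s+, are the double crossovers. Comparing them with the parentals, only the s allele has switched, so s is the middle locus and the order is co – s – br.
co–s: (190 + 10)/1412 = 0.1416; s–br: (130 + 10)/1412 = 0.0992.
Expected DCO frequency = 0.1416 × 0.0992 ≈ 0.01405; observed = 10/1412 ≈ 0.00708.
Coefficient of coincidence = 0.00708/0.01405 ≈ 0.50.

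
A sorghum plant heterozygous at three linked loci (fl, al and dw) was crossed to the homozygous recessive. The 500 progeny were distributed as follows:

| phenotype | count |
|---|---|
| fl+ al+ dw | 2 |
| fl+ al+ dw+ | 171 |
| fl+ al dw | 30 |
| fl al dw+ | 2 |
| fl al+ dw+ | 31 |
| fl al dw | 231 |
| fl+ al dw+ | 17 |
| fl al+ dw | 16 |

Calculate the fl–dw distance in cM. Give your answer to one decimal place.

The two most frequent reciprocal classes, fl+ al+ dw+ and fl al dw, are the parental types, so the F1 was fl+ al+ dw+ / fl al dw.
The two rarest classes, fl+ al+ dw and fl al dw+, are the double crossovers. Comparing them with the parentals, only the dw allele has switched, so dw is the middle locus and the order is al – dw – fl.
Crossovers in the dw–fl interval produce the single-crossover classes fl al+ dw+ and fl+ al dw (31 + 30 = 61) plus the double crossovers (4).
RF(dw–fl) = (61 + 4) / 500 = 65/500 = 0.1300 → 13.0 cM.

13.0 cM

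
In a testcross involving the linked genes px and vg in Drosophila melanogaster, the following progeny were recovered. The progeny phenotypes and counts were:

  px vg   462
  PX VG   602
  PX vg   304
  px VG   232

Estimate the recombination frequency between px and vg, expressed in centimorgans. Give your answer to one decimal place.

33.5 centimorgans

The two most frequent classes, PX VG (602) and px vg (462), are the parental types, so the F1 was PX VG / px vg.
The recombinant classes are PX vg and px VG: 304 + 232 = 536.
Recombination frequency = 536/1600 = 0.3350 ≈ 33.5%, i.e. 33.5 centimorgans.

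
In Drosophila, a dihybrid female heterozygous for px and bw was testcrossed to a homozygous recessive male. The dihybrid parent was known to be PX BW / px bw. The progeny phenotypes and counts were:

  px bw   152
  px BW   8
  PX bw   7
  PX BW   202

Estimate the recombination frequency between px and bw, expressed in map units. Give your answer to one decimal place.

The recombinant classes are PX bw and px BW: 7 + 8 = 15.
Recombination frequency = 15/369 = 0.0407 ≈ 4.1%, i.e. 4.1 map units.

4.1 map units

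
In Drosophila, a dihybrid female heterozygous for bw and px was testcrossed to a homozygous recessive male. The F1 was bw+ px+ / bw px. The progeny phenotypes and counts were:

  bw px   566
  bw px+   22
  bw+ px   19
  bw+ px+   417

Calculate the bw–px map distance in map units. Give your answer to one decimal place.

4.0 map units

The recombinant classes are bw+ px and bw px+: 19 + 22 = 41.
Recombination frequency = 41/1024 = 0.0400 ≈ 4.0%, i.e. 4.0 map units.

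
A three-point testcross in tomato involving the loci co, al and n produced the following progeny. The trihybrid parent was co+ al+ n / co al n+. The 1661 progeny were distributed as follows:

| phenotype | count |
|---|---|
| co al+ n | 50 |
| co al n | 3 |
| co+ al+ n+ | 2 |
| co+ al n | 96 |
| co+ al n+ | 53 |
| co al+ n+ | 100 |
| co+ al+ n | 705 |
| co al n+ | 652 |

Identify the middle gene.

The two rarest classes, co+ al+ n+ and co al n, are the double crossovers. Comparing them with the parentals, only the n allele has switched, so n is the middle locus and the order is al – n – co.

n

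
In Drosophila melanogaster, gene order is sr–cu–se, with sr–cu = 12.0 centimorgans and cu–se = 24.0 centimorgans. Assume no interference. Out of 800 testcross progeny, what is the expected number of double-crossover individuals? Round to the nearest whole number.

Map distances give recombination frequencies of 0.120 and 0.240 for the two intervals.
With no interference, expected double-crossover frequency = 0.120 × 0.240 = 0.02880.
Expected number = 0.02880 × 800 = 23.04 ≈ 23.

23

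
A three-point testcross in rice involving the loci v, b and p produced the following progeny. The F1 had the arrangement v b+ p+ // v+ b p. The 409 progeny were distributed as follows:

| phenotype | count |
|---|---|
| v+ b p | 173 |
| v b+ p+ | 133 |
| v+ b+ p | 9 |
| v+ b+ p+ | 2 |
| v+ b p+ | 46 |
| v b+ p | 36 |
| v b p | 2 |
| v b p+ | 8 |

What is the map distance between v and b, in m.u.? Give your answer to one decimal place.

5.1 m.u.

The two rarest classes, v+ b+ p+ and v b p, are the double crossovers. Comparing them with the parentals, only the v allele has switched, so v is the middle locus and the order is b – v – p.
Crossovers in the b–v interval produce the single-crossover classes v b p+ and v+ b+ p (8 + 9 = 17) plus the double crossovers (4).
RF(b–v) = (17 + 4) / 409 = 21/409 = 0.0513 → 5.1 m.u.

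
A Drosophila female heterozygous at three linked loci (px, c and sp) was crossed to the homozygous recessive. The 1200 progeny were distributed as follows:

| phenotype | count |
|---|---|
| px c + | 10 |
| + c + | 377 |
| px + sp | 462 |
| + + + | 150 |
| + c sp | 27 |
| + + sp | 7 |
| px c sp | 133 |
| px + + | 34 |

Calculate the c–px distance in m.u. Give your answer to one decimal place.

25.0 m.u.

The two most frequent reciprocal classes, px + sp and + c +, are the parental types, so the F1 was px + sp / + c +.
The two rarest classes, + + sp and px c +, are the double crossovers. Comparing them with the parentals, only the px allele has switched, so px is the middle locus and the order is c – px – sp.
Crossovers in the c–px interval produce the single-crossover classes px c sp and + + + (133 + 150 = 283) plus the double crossovers (17).
RF(c–px) = (283 + 17) / 1200 = 300/1200 = 0.2500 → 25.0 m.u.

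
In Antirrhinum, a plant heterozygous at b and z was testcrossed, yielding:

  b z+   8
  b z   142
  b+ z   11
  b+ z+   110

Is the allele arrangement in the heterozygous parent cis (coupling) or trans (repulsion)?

cis

The two most frequent classes are b+ z+ (110) and b z (142); these are the parental (non-recombinant) types.
So the F1 carried b+ z+ on one chromosome and b z on the other — the recessive alleles are on the same chromosome (cis / coupling).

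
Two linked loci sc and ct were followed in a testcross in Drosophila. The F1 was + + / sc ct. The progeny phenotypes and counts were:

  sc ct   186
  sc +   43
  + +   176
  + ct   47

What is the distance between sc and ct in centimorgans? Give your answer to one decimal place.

The recombinant classes are + ct and sc +: 47 + 43 = 90.
Recombination frequency = 90/452 = 0.1991 ≈ 19.9%, i.e. 19.9 centimorgans.

19.9 centimorgans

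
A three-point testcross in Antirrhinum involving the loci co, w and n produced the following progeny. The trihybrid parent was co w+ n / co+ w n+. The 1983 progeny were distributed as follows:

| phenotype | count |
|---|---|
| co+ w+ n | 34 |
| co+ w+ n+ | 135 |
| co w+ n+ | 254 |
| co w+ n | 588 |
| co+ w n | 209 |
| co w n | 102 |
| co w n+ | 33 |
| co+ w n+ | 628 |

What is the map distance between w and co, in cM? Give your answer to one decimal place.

The two rarest classes, co+ w+ n and co w n+, are the double crossovers. Comparing them with the parentals, only the co allele has switched, so co is the middle locus and the order is n – co – w.
Crossovers in the co–w interval produce the single-crossover classes co w n and co+ w+ n+ (102 + 135 = 237) plus the double crossovers (67).
RF(co–w) = (237 + 67) / 1983 = 304/1983 = 0.1533 → 15.3 cM.

15.3 cM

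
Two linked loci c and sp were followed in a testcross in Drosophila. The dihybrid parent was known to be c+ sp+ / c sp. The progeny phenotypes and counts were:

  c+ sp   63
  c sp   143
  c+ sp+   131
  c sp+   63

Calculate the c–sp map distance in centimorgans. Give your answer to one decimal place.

31.5 centimorgans

The recombinant classes are c+ sp and c sp+: 63 + 63 = 126.
Recombination frequency = 126/400 = 0.3150 ≈ 31.5%, i.e. 31.5 centimorgans.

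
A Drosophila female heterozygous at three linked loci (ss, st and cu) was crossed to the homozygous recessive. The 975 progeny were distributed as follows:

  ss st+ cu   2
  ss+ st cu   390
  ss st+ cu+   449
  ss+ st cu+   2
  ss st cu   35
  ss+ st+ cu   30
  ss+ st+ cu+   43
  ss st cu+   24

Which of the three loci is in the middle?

cu

The two most frequent reciprocal classes, ss+ st cu and ss st+ cu+, are the parental types, so the F1 was ss+ st cu / ss st+ cu+.
The two rarest classes, ss+ st cu+ and ss st+ cu, are the double crossovers. Comparing them with the parentals, only the cu allele has switched, so cu is the middle locus and the order is st – cu – ss.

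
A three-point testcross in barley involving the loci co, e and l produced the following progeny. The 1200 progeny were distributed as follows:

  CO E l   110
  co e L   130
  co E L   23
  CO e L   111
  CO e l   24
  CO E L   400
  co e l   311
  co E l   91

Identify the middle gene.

The two most frequent reciprocal classes, co e l and CO E L, are the parental types, so the F1 was co e l / CO E L.
The two rarest classes, CO e l and co E L, are the double crossovers. Comparing them with the parentals, only the co allele has switched, so co is the middle locus and the order is l – co – e.

co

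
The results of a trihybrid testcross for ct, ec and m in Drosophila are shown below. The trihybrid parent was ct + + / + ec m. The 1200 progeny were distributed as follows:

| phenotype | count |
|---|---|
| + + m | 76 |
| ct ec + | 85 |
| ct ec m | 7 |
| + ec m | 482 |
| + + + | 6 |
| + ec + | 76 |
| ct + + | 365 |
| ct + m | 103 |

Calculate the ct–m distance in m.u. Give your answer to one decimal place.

The two rarest classes, + + + and ct ec m, are the double crossovers. Comparing them with the parentals, only the ct allele has switched, so ct is the middle locus and the order is m – ct – ec.
Crossovers in the m–ct interval produce the single-crossover classes ct + m and + ec + (103 + 76 = 179) plus the double crossovers (13).
RF(m–ct) = (179 + 13) / 1200 = 192/1200 = 0.1600 → 16.0 m.u.

16.0 m.u.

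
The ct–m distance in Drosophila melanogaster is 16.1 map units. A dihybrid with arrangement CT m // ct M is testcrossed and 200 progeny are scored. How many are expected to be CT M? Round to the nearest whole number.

16

A map distance of 16.1 map units corresponds to a recombination frequency of 0.161.
The F1 is CT m / ct M, so CT M is a recombinant gamete class with expected frequency r/2 = 0.161/2 = 0.0805.
Expected number = 0.0805 × 200 = 16.10 ≈ 16.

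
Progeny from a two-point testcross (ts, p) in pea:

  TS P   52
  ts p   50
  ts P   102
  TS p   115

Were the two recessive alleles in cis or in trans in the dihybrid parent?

The two most frequent classes are TS p (115) and ts P (102); these are the parental (non-recombinant) types.
So the F1 carried TS p on one chromosome and ts P on the other — the recessive alleles are on opposite chromosomes (trans / repulsion).

trans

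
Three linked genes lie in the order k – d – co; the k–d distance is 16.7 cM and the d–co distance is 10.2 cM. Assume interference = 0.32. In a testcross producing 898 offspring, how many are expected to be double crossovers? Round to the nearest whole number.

Map distances give recombination frequencies of 0.167 and 0.102 for the two intervals.
With interference 0.32 (so coincidence = 0.68), expected double-crossover frequency = 0.167 × 0.102 × 0.68 = 0.01158.
Expected number = 0.01158 × 898 = 10.40 ≈ 10.

10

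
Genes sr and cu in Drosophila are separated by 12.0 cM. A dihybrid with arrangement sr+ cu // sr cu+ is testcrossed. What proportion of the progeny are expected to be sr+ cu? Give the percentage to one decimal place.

A map distance of 12.0 cM corresponds to a recombination frequency of 0.120.
The F1 is sr+ cu / sr cu+, so sr+ cu is a parental gamete class with expected frequency (1 − r)/2 = 0.880/2 = 0.4400.
That is 0.4400 = 44.0% of the progeny.

44.0%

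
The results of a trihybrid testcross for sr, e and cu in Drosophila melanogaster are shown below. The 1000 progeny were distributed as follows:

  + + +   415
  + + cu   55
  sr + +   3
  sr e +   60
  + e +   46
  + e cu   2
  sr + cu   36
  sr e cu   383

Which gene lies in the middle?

sr

The two most frequent reciprocal classes, sr e cu and + + +, are the parental types, so the F1 was sr e cu / + + +.
The two rarest classes, + e cu and sr + +, are the double crossovers. Comparing them with the parentals, only the sr allele has switched, so sr is the middle locus and the order is cu – sr – e.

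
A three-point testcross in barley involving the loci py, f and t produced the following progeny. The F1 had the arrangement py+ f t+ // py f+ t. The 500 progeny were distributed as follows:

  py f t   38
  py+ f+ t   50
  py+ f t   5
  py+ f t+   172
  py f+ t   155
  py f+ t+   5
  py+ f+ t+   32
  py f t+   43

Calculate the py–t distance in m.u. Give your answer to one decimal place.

20.6 m.u.

The two rarest classes, py+ f t and py f+ t+, are the double crossovers. Comparing them with the parentals, only the t allele has switched, so t is the middle locus and the order is f – t – py.
Crossovers in the t–py interval produce the single-crossover classes py f t+ and py+ f+ t (43 + 50 = 93) plus the double crossovers (10).
RF(t–py) = (93 + 10) / 500 = 103/500 = 0.2060 → 20.6 m.u.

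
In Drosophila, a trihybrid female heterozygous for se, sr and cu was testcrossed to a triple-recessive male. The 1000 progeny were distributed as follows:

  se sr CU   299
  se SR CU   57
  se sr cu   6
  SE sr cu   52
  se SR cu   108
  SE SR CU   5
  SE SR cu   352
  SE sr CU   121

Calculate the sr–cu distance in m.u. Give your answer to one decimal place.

The two most frequent reciprocal classes, se sr CU and SE SR cu, are the parental types, so the F1 was se sr CU / SE SR cu.
The two rarest classes, se sr cu and SE SR CU, are the double crossovers. Comparing them with the parentals, only the cu allele has switched, so cu is the middle locus and the order is sr – cu – se.
Crossovers in the sr–cu interval produce the single-crossover classes se SR CU and SE sr cu (57 + 52 = 109) plus the double crossovers (11).
RF(sr–cu) = (109 + 11) / 1000 = 120/1000 = 0.1200 → 12.0 m.u.

12.0 m.u.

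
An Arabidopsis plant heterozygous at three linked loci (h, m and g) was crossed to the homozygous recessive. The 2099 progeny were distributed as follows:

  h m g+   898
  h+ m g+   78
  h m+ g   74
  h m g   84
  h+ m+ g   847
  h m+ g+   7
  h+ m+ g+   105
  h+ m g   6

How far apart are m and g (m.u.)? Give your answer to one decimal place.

The two most frequent reciprocal classes, h+ m+ g and h m g+, are the parental types, so the F1 was h+ m+ g / h m g+.
The two rarest classes, h+ m g and h m+ g+, are the double crossovers. Comparing them with the parentals, only the m allele has switched, so m is the middle locus and the order is h – m – g.
Crossovers in the m–g interval produce the single-crossover classes h+ m+ g+ and h m g (105 + 84 = 189) plus the double crossovers (13).
RF(m–g) = (189 + 13) / 2099 = 202/2099 = 0.0962 → 9.6 m.u.

9.6 m.u.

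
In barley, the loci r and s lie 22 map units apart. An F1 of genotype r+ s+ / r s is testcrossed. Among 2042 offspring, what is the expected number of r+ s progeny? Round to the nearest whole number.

A map distance of 22 map units corresponds to a recombination frequency of 0.220.
The F1 is r+ s+ / r s, so r+ s is a recombinant gamete class with expected frequency r/2 = 0.220/2 = 0.1100.
Expected number = 0.1100 × 2042 = 224.62 ≈ 225.

225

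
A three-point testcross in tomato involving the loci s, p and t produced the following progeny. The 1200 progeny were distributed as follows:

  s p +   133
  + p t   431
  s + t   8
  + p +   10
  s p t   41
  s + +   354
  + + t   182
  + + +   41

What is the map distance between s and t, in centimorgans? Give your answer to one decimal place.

8.3 centimorgans

The two most frequent reciprocal classes, s + + and + p t, are the parental types, so the F1 was s + + / + p t.
The two rarest classes, s + t and + p +, are the double crossovers. Comparing them with the parentals, only the t allele has switched, so t is the middle locus and the order is s – t – p.
Crossovers in the s–t interval produce the single-crossover classes + + + and s p t (41 + 41 = 82) plus the double crossovers (18).
RF(s–t) = (82 + 18) / 1200 = 100/1200 = 0.0833 → 8.3 centimorgans.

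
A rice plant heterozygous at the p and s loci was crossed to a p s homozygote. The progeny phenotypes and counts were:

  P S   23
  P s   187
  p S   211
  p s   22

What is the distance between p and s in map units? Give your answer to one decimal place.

The two most frequent classes, P s (187) and p S (211), are the parental types, so the F1 was P s / p S.
The recombinant classes are P S and p s: 23 + 22 = 45.
Recombination frequency = 45/443 = 0.1016 ≈ 10.2%, i.e. 10.2 map units.

10.2 map units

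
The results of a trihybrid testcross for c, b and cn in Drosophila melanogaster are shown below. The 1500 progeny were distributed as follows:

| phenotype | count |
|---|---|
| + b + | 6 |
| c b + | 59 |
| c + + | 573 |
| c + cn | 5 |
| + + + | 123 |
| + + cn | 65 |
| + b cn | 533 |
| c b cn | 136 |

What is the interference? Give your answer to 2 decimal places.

The two most frequent reciprocal classes, + b cn and c + +, are the parental types, so the F1 was + b cn / c + +.
The two rarest classes, + b + and c + cn, are the double crossovers. Comparing them with the parentals, only the cn allele has switched, so cn is the middle locus and the order is c – cn – b.
c–cn: (259 + 11)/1500 = 0.1800; cn–b: (124 + 11)/1500 = 0.0900.
Expected DCO frequency = 0.1800 × 0.0900 ≈ 0.01620; observed = 11/1500 ≈ 0.00733.
Coefficient of coincidence = 0.00733/0.01620 ≈ 0.45; interference = 1 − 0.45 = 0.55.

0.55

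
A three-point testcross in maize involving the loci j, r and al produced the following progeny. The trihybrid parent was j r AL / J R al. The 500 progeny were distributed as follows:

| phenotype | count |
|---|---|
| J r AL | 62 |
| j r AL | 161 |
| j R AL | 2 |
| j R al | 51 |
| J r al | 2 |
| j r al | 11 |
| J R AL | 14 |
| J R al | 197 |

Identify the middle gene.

r

The two rarest classes, j R AL and J r al, are the double crossovers. Comparing them with the parentals, only the r allele has switched, so r is the middle locus and the order is j – r – al.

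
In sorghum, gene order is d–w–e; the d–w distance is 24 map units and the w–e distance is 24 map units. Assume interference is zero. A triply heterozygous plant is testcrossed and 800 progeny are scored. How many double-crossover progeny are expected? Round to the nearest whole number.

46

Map distances give recombination frequencies of 0.240 and 0.240 for the two intervals.
With no interference, expected double-crossover frequency = 0.240 × 0.240 = 0.05760.
Expected number = 0.05760 × 800 = 46.08 ≈ 46.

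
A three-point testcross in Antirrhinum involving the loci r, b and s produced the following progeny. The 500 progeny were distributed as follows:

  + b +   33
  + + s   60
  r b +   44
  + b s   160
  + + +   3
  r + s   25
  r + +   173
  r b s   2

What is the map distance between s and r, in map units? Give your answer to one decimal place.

12.6 map units

The two most frequent reciprocal classes, + b s and r + +, are the parental types, so the F1 was + b s / r + +.
The two rarest classes, r b s and + + +, are the double crossovers. Comparing them with the parentals, only the r allele has switched, so r is the middle locus and the order is s – r – b.
Crossovers in the s–r interval produce the single-crossover classes + b + and r + s (33 + 25 = 58) plus the double crossovers (5).
RF(s–r) = (58 + 5) / 500 = 63/500 = 0.1260 → 12.6 map units.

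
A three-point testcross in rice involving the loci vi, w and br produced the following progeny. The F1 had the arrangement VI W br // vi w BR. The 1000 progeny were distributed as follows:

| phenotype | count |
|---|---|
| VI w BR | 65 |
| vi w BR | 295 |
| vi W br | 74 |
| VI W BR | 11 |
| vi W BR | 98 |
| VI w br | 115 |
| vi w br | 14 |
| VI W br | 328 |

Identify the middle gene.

The two rarest classes, VI W BR and vi w br, are the double crossovers. Comparing them with the parentals, only the br allele has switched, so br is the middle locus and the order is w – br – vi.

br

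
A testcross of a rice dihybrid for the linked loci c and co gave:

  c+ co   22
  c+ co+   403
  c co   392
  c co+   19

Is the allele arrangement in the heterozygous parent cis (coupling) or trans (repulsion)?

The two most frequent classes are c+ co+ (403) and c co (392); these are the parental (non-recombinant) types.
So the F1 carried c+ co+ on one chromosome and c co on the other — the recessive alleles are on the same chromosome (cis / coupling).

cis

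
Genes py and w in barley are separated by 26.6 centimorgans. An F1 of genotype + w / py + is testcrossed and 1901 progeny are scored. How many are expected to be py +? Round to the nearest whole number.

A map distance of 26.6 centimorgans corresponds to a recombination frequency of 0.266.
The F1 is + w / py +, so py + is a parental gamete class with expected frequency (1 − r)/2 = 0.734/2 = 0.3670.
Expected number = 0.3670 × 1901 = 697.67 ≈ 698.

698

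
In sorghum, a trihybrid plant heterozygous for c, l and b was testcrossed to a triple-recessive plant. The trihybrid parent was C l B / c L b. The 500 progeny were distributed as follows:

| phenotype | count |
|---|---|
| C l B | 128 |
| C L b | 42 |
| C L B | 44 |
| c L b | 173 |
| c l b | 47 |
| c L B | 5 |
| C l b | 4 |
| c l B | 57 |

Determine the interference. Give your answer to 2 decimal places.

0.58

The two rarest classes, C l b and c L B, are the double crossovers. Comparing them with the parentals, only the b allele has switched, so b is the middle locus and the order is l – b – c.
l–b: (91 + 9)/500 = 0.2000; b–c: (99 + 9)/500 = 0.2160.
Expected DCO frequency = 0.2000 × 0.2160 ≈ 0.04320; observed = 9/500 ≈ 0.01800.
Coefficient of coincidence = 0.01800/0.04320 ≈ 0.42; interference = 1 − 0.42 = 0.58.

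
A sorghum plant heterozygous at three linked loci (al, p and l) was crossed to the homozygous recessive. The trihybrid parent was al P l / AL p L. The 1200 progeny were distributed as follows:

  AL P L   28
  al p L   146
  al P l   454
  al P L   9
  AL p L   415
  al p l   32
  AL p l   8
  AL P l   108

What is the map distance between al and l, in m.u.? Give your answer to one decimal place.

The two rarest classes, al P L and AL p l, are the double crossovers. Comparing them with the parentals, only the l allele has switched, so l is the middle locus and the order is al – l – p.
Crossovers in the al–l interval produce the single-crossover classes AL P l and al p L (108 + 146 = 254) plus the double crossovers (17).
RF(al–l) = (254 + 17) / 1200 = 271/1200 = 0.2258 → 22.6 m.u.

22.6 m.u.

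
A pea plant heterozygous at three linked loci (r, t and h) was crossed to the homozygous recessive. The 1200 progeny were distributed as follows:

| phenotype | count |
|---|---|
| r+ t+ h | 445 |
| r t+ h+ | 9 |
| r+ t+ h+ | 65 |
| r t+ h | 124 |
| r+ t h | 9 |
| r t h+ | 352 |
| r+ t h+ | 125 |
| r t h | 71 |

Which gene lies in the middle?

The two most frequent reciprocal classes, r+ t+ h and r t h+, are the parental types, so the F1 was r+ t+ h / r t h+.
The two rarest classes, r+ t h and r t+ h+, are the double crossovers. Comparing them with the parentals, only the t allele has switched, so t is the middle locus and the order is r – t – h.

t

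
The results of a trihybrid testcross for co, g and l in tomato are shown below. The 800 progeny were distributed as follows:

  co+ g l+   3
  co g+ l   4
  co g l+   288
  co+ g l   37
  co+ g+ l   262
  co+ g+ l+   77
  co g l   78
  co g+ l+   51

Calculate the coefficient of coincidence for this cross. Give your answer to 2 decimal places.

0.36

The two most frequent reciprocal classes, co g l+ and co+ g+ l, are the parental types, so the F1 was co g l+ / co+ g+ l.
The two rarest classes, co+ g l+ and co g+ l, are the double crossovers. Comparing them with the parentals, only the co allele has switched, so co is the middle locus and the order is l – co – g.
l–co: (155 + 7)/800 = 0.2025; co–g: (88 + 7)/800 = 0.1187.
Expected DCO frequency = 0.2025 × 0.1187 ≈ 0.02404; observed = 7/800 ≈ 0.00875.
Coefficient of coincidence = 0.00875/0.02404 ≈ 0.36.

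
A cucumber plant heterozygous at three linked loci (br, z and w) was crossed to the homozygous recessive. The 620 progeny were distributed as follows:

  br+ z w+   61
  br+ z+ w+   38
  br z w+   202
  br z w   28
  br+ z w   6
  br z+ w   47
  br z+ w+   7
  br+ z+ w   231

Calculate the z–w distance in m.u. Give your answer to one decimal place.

The two most frequent reciprocal classes, br z w+ and br+ z+ w, are the parental types, so the F1 was br z w+ / br+ z+ w.
The two rarest classes, br z+ w+ and br+ z w, are the double crossovers. Comparing them with the parentals, only the z allele has switched, so z is the middle locus and the order is w – z – br.
Crossovers in the w–z interval produce the single-crossover classes br z w and br+ z+ w+ (28 + 38 = 66) plus the double crossovers (13).
RF(w–z) = (66 + 13) / 620 = 79/620 = 0.1274 → 12.7 m.u.

12.7 m.u.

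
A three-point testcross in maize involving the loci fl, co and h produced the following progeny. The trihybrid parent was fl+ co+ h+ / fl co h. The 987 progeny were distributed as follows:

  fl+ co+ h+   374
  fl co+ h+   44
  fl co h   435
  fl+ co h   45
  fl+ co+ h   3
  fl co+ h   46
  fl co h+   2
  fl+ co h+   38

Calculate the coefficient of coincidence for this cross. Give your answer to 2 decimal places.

The two rarest classes, fl+ co+ h and fl co h+, are the double crossovers. Comparing them with the parentals, only the h allele has switched, so h is the middle locus and the order is fl – h – co.
fl–h: (89 + 5)/987 = 0.0952; h–co: (84 + 5)/987 = 0.0902.
Expected DCO frequency = 0.0952 × 0.0902 ≈ 0.00859; observed = 5/987 ≈ 0.00507.
Coefficient of coincidence = 0.00507/0.00859 ≈ 0.59.

0.59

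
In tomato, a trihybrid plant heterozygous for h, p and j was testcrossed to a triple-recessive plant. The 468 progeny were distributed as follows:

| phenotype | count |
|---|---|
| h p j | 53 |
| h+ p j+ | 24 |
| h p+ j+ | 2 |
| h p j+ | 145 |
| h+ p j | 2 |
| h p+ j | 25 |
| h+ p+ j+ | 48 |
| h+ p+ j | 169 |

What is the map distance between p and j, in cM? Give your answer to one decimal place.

22.4 cM

The two most frequent reciprocal classes, h+ p+ j and h p j+, are the parental types, so the F1 was h+ p+ j / h p j+.
The two rarest classes, h+ p j and h p+ j+, are the double crossovers. Comparing them with the parentals, only the p allele has switched, so p is the middle locus and the order is h – p – j.
Crossovers in the p–j interval produce the single-crossover classes h+ p+ j+ and h p j (48 + 53 = 101) plus the double crossovers (4).
RF(p–j) = (101 + 4) / 468 = 105/468 = 0.2244 → 22.4 cM.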